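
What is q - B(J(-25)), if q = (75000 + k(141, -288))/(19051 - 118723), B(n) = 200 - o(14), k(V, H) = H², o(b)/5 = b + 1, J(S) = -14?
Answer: -525706/4153 ≈ -126.58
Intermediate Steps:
o(b) = 5 + 5*b (o(b) = 5*(b + 1) = 5*(1 + b) = 5 + 5*b)
B(n) = 125 (B(n) = 200 - (5 + 5*14) = 200 - (5 + 70) = 200 - 1*75 = 200 - 75 = 125)
q = -6581/4153 (q = (75000 + (-288)²)/(19051 - 118723) = (75000 + 82944)/(-99672) = 157944*(-1/99672) = -6581/4153 ≈ -1.5846)
q - B(J(-25)) = -6581/4153 - 1*125 = -6581/4153 - 125 = -525706/4153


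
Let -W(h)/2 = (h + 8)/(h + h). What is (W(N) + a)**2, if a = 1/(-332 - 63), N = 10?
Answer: 506944/156025 ≈ 3.2491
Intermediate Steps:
W(h) = -(8 + h)/h (W(h) = -2*(h + 8)/(h + h) = -2*(8 + h)/(2*h) = -2*(8 + h)*1/(2*h) = -(8 + h)/h)
a = -1/395 (a = 1/(-395) = -1/395 ≈ -0.0025316)
(W(N) + a)**2 = ((-8 - 1*10)/10 - 1/395)**2 = ((-8 - 10)/10 - 1/395)**2 = ((1/10)*(-18) - 1/395)**2 = (-9/5 - 1/395)**2 = (-712/395)**2 = 506944/156025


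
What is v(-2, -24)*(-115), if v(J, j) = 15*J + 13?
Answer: 1955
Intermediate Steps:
v(J, j) = 13 + 15*J
v(-2, -24)*(-115) = (13 + 15*(-2))*(-115) = (13 - 30)*(-115) = -17*(-115) = 1955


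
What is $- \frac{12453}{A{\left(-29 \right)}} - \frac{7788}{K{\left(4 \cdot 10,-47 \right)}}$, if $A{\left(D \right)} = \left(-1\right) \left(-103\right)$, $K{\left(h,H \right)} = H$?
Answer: $\frac{216873}{4841} \approx 44.799$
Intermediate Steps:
$A{\left(D \right)} = 103$
$- \frac{12453}{A{\left(-29 \right)}} - \frac{7788}{K{\left(4 \cdot 10,-47 \right)}} = - \frac{12453}{103} - \frac{7788}{-47} = \left(-12453\right) \frac{1}{103} - - \frac{7788}{47} = - \frac{12453}{103} + \frac{7788}{47} = \frac{216873}{4841}$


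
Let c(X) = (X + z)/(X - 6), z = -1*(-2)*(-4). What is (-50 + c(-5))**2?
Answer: 288369/121 ≈ 2383.2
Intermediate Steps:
z = -8 (z = 2*(-4) = -8)
c(X) = (-8 + X)/(-6 + X) (c(X) = (X - 8)/(X - 6) = (-8 + X)/(-6 + X))
(-50 + c(-5))**2 = (-50 + (-8 - 5)/(-6 - 5))**2 = (-50 - 13/(-11))**2 = (-50 - 1/11*(-13))**2 = (-50 + 13/11)**2 = (-537/11)**2 = 288369/121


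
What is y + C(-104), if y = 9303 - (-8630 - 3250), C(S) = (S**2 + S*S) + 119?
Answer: 42934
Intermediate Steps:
C(S) = 119 + 2*S**2 (C(S) = (S**2 + S**2) + 119 = 2*S**2 + 119 = 119 + 2*S**2)
y = 21183 (y = 9303 - 1*(-11880) = 9303 + 11880 = 21183)
y + C(-104) = 21183 + (119 + 2*(-104)**2) = 21183 + (119 + 2*10816) = 21183 + (119 + 21632) = 21183 + 21751 = 42934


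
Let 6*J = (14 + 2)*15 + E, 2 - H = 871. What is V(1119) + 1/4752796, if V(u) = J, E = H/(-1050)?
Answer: 150229347253/3742826850 ≈ 40.138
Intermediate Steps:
H = -869 (H = 2 - 1*871 = 2 - 871 = -869)
E = 869/1050 (E = -869/(-1050) = -869*(-1/1050) = 869/1050 ≈ 0.82762)
J = 252869/6300 (J = ((14 + 2)*15 + 869/1050)/6 = (16*15 + 869/1050)/6 = (240 + 869/1050)/6 = (⅙)*(252869/1050) = 252869/6300 ≈ 40.138)
V(u) = 252869/6300
V(1119) + 1/4752796 = 252869/6300 + 1/4752796 = 150229347253/3742826850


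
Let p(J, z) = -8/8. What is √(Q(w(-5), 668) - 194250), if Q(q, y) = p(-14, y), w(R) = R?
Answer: I*√194251 ≈ 440.74*I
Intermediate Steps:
p(J, z) = -1 (p(J, z) = -8*⅛ = -1)
Q(q, y) = -1
√(Q(w(-5), 668) - 194250) = √(-1 - 194250) = √(-194251) = I*√194251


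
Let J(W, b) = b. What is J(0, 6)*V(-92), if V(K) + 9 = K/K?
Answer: -48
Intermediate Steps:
V(K) = -8 (V(K) = -9 + K/K = -9 + 1 = -8)
J(0, 6)*V(-92) = 6*(-8) = -48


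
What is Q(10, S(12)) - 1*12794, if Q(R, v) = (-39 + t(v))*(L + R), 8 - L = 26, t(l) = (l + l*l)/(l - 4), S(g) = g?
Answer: -12638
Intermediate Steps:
t(l) = (l + l²)/(-4 + l)
L = -18 (L = 8 - 1*26 = 8 - 26 = -18)
Q(R, v) = (-39 + v*(1 + v)/(-4 + v))*(-18 + R)
Q(10, S(12)) - 1*12794 = (-18*12*(1 + 12) + 39*(-4 + 12)*(18 - 1*10) + 10*12*(1 + 12))/(-4 + 12) - 1*12794 = (-18*12*13 + 39*8*(18 - 10) + 10*12*13)/8 - 12794 = (-2808 + 39*8*8 + 1560)/8 - 12794 = (-2808 + 2496 + 1560)/8 - 12794 = (⅛)*1248 - 12794 = 156 - 12794 = -12638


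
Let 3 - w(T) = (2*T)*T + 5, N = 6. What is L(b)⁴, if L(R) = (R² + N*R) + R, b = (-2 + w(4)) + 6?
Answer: 226671210000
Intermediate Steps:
w(T) = -2 - 2*T² (w(T) = 3 - ((2*T)*T + 5) = 3 - (2*T² + 5) = 3 - (5 + 2*T²) = 3 + (-5 - 2*T²) = -2 - 2*T²)
b = -30 (b = (-2 + (-2 - 2*4²)) + 6 = (-2 + (-2 - 2*16)) + 6 = (-2 + (-2 - 32)) + 6 = (-2 - 34) + 6 = -36 + 6 = -30)
L(R) = R² + 7*R (L(R) = (R² + 6*R) + R = R² + 7*R)
L(b)⁴ = (-30*(7 - 30))⁴ = (-30*(-23))⁴ = 690⁴ = 226671210000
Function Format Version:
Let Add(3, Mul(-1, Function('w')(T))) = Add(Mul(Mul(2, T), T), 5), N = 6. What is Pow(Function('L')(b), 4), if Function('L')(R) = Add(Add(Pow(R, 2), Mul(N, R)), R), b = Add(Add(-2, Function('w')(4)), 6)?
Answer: 226671210000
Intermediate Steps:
Function('w')(T) = Add(-2, Mul(-2, Pow(T, 2))) (Function('w')(T) = Add(3, Mul(-1, Add(Mul(Mul(2, T), T), 5))) = Add(3, Mul(-1, Add(Mul(2, Pow(T, 2)), 5))) = Add(3, Mul(-1, Add(5, Mul(2, Pow(T, 2))))) = Add(3, Add(-5, Mul(-2, Pow(T, 2)))) = Add(-2, Mul(-2, Pow(T, 2))))
b = -30 (b = Add(Add(-2, Add(-2, Mul(-2, Pow(4, 2)))), 6) = Add(Add(-2, Add(-2, Mul(-2, 16))), 6) = Add(Add(-2, Add(-2, -32)), 6) = Add(Add(-2, -34), 6) = Add(-36, 6) = -30)
Function('L')(R) = Add(Pow(R, 2), Mul(7, R)) (Function('L')(R) = Add(Add(Pow(R, 2), Mul(6, R)), R) = Add(Pow(R, 2), Mul(7, R)))
Pow(Function('L')(b), 4) = Pow(Mul(-30, Add(7, -30)), 4) = Pow(Mul(-30, -23), 4) = Pow(690, 4) = 226671210000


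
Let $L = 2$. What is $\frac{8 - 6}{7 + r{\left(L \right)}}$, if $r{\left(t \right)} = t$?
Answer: $\frac{2}{9} \approx 0.22222$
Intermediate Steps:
$\frac{8 - 6}{7 + r{\left(L \right)}} = \frac{8 - 6}{7 + 2} = \frac{1}{9} \cdot 2 = \frac{2}{9}$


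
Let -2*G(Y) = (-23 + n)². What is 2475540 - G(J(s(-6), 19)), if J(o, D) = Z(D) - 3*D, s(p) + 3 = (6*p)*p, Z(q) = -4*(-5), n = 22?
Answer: 4951081/2 ≈ 2.4755e+6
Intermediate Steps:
Z(q) = 20
s(p) = -3 + 6*p² (s(p) = -3 + (6*p)*p = -3 + 6*p²)
J(o, D) = 20 - 3*D
G(Y) = -½ (G(Y) = -(-23 + 22)²/2 = -½*(-1)² = -½*1 = -½)
2475540 - G(J(s(-6), 19)) = 2475540 - 1*(-½) = 2475540 + ½ = 4951081/2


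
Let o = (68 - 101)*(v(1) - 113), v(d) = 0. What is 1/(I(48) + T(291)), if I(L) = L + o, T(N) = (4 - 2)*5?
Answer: 1/3787 ≈ 0.00026406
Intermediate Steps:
o = 3729 (o = (68 - 101)*(0 - 113) = -33*(-113) = 3729)
T(N) = 10 (T(N) = 2*5 = 10)
I(L) = 3729 + L (I(L) = L + 3729 = 3729 + L)
1/(I(48) + T(291)) = 1/((3729 + 48) + 10) = 1/(3777 + 10) = 1/3787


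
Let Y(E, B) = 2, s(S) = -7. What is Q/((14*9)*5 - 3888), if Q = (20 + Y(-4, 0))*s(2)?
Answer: 77/1629 ≈ 0.047268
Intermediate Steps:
Q = -154 (Q = (20 + 2)*(-7) = 22*(-7) = -154)
Q/((14*9)*5 - 3888) = -154/((14*9)*5 - 3888) = -154/(126*5 - 3888) = -154/(630 - 3888) = -154/(-3258) = -154*(-1/3258) = 77/1629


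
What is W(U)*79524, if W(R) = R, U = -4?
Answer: -318096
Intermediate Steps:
W(U)*79524 = -4*79524 = -318096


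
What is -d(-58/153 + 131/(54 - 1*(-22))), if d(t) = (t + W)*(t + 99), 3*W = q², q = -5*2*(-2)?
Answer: -1827260600245/135210384 ≈ -13514.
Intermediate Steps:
q = 20 (q = -10*(-2) = 20)
W = 400/3 (W = (⅓)*20² = (⅓)*400 = 400/3 ≈ 133.33)
d(t) = (99 + t)*(400/3 + t) (d(t) = (t + 400/3)*(t + 99) = (400/3 + t)*(99 + t) = (99 + t)*(400/3 + t))
-d(-58/153 + 131/(54 - 1*(-22))) = -(13200 + (-58/153 + 131/(54 - 1*(-22)))² + 697*(-58/153 + 131/(54 - 1*(-22)))/3) = -(13200 + (-58*1/153 + 131/(54 + 22))² + 697*(-58*1/153 + 131/(54 + 22))/3) = -(13200 + (-58/153 + 131/76)² + 697*(-58/153 + 131/76)/3) = -(13200 + (15635/11628)² + (697/3)*(15635/11628)) = -(13200 + 244453225/135210384 + 641035/2052) = -1*1827260600245/135210384 = -1827260600245/135210384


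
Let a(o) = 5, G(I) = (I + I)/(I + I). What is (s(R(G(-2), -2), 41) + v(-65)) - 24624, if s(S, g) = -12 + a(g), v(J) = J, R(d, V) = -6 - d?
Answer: -24696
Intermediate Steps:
G(I) = 1 (G(I) = (2*I)/((2*I)) = (2*I)*(1/(2*I)) = 1)
s(S, g) = -7 (s(S, g) = -12 + 5 = -7)
(s(R(G(-2), -2), 41) + v(-65)) - 24624 = (-7 - 65) - 24624 = -72 - 24624 = -24696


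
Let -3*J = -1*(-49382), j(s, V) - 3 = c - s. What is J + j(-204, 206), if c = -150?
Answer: -49211/3 ≈ -16404.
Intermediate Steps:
j(s, V) = -147 - s (j(s, V) = 3 + (-150 - s) = -147 - s)
J = -49382/3 (J = -(-1)*(-49382)/3 = -⅓*49382 = -49382/3 ≈ -16461.)
J + j(-204, 206) = -49382/3 + (-147 - 1*(-204)) = -49382/3 + (-147 + 204) = -49382/3 + 57 = -49211/3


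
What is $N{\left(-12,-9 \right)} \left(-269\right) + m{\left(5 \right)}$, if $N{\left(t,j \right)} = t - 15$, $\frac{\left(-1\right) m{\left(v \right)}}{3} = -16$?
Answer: $7311$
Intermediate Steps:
$m{\left(v \right)} = 48$ ($m{\left(v \right)} = \left(-3\right) \left(-16\right) = 48$)
$N{\left(t,j \right)} = -15 + t$
$N{\left(-12,-9 \right)} \left(-269\right) + m{\left(5 \right)} = \left(-15 - 12\right) \left(-269\right) + 48 = \left(-27\right) \left(-269\right) + 48 = 7263 + 48 = 7311$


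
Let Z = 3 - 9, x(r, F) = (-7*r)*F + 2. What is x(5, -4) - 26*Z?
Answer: 298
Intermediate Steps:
x(r, F) = 2 - 7*F*r (x(r, F) = -7*F*r + 2 = 2 - 7*F*r)
Z = -6
x(5, -4) - 26*Z = (2 - 7*(-4)*5) - 26*(-6) = (2 + 140) + 156 = 142 + 156 = 298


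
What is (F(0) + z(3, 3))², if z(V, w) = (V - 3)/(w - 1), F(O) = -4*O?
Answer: 0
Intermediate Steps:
z(V, w) = (-3 + V)/(-1 + w)
(F(0) + z(3, 3))² = (-4*0 + (-3 + 3)/(-1 + 3))² = (0 + 0/2)² = (0 + (½)*0)² = (0 + 0)² = 0² = 0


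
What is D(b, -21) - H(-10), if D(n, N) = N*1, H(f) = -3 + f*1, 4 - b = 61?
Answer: -8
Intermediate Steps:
b = -57 (b = 4 - 1*61 = 4 - 61 = -57)
H(f) = -3 + f
D(n, N) = N
D(b, -21) - H(-10) = -21 - (-3 - 10) = -21 - 1*(-13) = -21 + 13 = -8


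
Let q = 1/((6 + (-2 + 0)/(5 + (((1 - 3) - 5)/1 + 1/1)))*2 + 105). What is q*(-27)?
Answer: -27/121 ≈ -0.22314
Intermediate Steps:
q = 1/121 (q = 1/((6 - 2/(5 + ((-2 - 5)*1 + 1*1)))*2 + 105) = 1/((6 - 2/(5 + (-7*1 + 1)))*2 + 105) = 1/((6 - 2/(5 + (-7 + 1)))*2 + 105) = 1/((6 - 2/(5 - 6))*2 + 105) = 1/((6 - 2/(-1))*2 + 105) = 1/((6 - 2*(-1))*2 + 105) = 1/((6 + 2)*2 + 105) = 1/(8*2 + 105) = 1/(16 + 105) = 1/121 ≈ 0.0082645)
q*(-27) = (1/121)*(-27) = -27/121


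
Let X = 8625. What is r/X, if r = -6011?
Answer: -6011/8625 ≈ -0.69693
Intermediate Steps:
r/X = -6011/8625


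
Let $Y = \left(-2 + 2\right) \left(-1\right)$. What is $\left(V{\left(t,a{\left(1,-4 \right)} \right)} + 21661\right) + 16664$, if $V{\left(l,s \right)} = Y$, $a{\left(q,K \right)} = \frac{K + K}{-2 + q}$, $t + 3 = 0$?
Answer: $38325$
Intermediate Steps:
$t = -3$ ($t = -3 + 0 = -3$)
$Y = 0$ ($Y = 0 \left(-1\right) = 0$)
$a{\left(q,K \right)} = \frac{2 K}{-2 + q}$
$V{\left(l,s \right)} = 0$
$\left(V{\left(t,a{\left(1,-4 \right)} \right)} + 21661\right) + 16664 = \left(0 + 21661\right) + 16664 = 21661 + 16664 = 38325$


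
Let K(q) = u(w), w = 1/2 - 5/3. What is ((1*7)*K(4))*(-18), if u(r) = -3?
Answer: 378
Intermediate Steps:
w = -7/6 (w = 1*(½) - 5*⅓ = ½ - 5/3 = -7/6 ≈ -1.1667)
K(q) = -3
((1*7)*K(4))*(-18) = ((1*7)*(-3))*(-18) = (7*(-3))*(-18) = -21*(-18) = 378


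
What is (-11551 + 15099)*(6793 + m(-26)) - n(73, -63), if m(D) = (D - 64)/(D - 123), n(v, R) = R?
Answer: 3591461743/149 ≈ 2.4104e+7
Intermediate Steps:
m(D) = (-64 + D)/(-123 + D)
(-11551 + 15099)*(6793 + m(-26)) - n(73, -63) = (-11551 + 15099)*(6793 + (-64 - 26)/(-123 - 26)) - 1*(-63) = 3548*(6793 - 90/(-149)) + 63 = 3548*(6793 - 1/149*(-90)) + 63 = 3548*(6793 + 90/149) + 63 = 3548*(1012247/149) + 63 = 3591452356/149 + 63 = 3591461743/149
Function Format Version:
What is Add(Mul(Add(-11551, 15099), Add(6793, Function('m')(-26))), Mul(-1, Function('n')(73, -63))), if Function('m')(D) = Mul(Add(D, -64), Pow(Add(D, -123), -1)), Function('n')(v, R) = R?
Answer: Rational(3591461743, 149) ≈ 2.4104e+7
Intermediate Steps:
Function('m')(D) = Mul(Pow(Add(-123, D), -1), Add(-64, D)) (Function('m')(D) = Mul(Add(-64, D), Pow(Add(-123, D), -1)) = Mul(Pow(Add(-123, D), -1), Add(-64, D)))
Add(Mul(Add(-11551, 15099), Add(6793, Function('m')(-26))), Mul(-1, Function('n')(73, -63))) = Add(Mul(Add(-11551, 15099), Add(6793, Mul(Pow(Add(-123, -26), -1), Add(-64, -26)))), Mul(-1, -63)) = Add(Mul(3548, Add(6793, Mul(Pow(-149, -1), -90))), 63) = Add(Mul(3548, Add(6793, Mul(Rational(-1, 149), -90))), 63) = Add(Mul(3548, Add(6793, Rational(90, 149))), 63) = Add(Mul(3548, Rational(1012247, 149)), 63) = Add(Rational(3591452356, 149), 63) = Rational(3591461743, 149)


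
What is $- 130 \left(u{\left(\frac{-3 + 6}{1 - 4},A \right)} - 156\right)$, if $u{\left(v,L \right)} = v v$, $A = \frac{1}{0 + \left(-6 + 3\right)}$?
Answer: $20150$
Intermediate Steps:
$A = - \frac{1}{3}$ ($A = \frac{1}{0 - 3} = \frac{1}{-3} = - \frac{1}{3} \approx -0.33333$)
$u{\left(v,L \right)} = v^{2}$
$- 130 \left(u{\left(\frac{-3 + 6}{1 - 4},A \right)} - 156\right) = - 130 \left(\left(\frac{-3 + 6}{1 - 4}\right)^{2} - 156\right) = - 130 \left(\left(\frac{3}{-3}\right)^{2} - 156\right) = - 130 \left(\left(3 \left(- \frac{1}{3}\right)\right)^{2} - 156\right) = - 130 \left(\left(-1\right)^{2} - 156\right) = - 130 \left(1 - 156\right) = \left(-130\right) \left(-155\right) = 20150$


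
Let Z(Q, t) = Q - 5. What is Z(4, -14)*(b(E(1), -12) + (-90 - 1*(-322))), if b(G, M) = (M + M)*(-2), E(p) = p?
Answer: -280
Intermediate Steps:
b(G, M) = -4*M (b(G, M) = (2*M)*(-2) = -4*M)
Z(Q, t) = -5 + Q
Z(4, -14)*(b(E(1), -12) + (-90 - 1*(-322))) = (-5 + 4)*(-4*(-12) + (-90 - 1*(-322))) = -(48 + (-90 + 322)) = -(48 + 232) = -1*280 = -280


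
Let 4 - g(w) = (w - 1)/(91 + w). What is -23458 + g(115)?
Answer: -2415819/103 ≈ -23455.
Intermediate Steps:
g(w) = 4 - (-1 + w)/(91 + w) (g(w) = 4 - (w - 1)/(91 + w) = 4 - (-1 + w)/(91 + w))
-23458 + g(115) = -23458 + (365 + 3*115)/(91 + 115) = -23458 + (365 + 345)/206 = -23458 + (1/206)*710 = -23458 + 355/103 = -2415819/103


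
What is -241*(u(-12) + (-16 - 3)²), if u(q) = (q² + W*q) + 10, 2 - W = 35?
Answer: -219551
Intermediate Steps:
W = -33 (W = 2 - 1*35 = 2 - 35 = -33)
u(q) = 10 + q² - 33*q (u(q) = (q² - 33*q) + 10 = 10 + q² - 33*q)
-241*(u(-12) + (-16 - 3)²) = -241*((10 + (-12)² - 33*(-12)) + (-16 - 3)²) = -241*((10 + 144 + 396) + (-19)²) = -241*(550 + 361) = -241*911 = -219551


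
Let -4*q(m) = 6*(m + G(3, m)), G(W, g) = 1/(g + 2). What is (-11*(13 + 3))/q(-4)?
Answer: -704/27 ≈ -26.074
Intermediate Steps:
G(W, g) = 1/(2 + g)
q(m) = -3*m/2 - 3/(2*(2 + m)) (q(m) = -3*(m + 1/(2 + m))/2 = -(6*m + 6/(2 + m))/4 = -3*m/2 - 3/(2*(2 + m)))
(-11*(13 + 3))/q(-4) = (-11*(13 + 3))/((3*(-1 - 1*(-4)*(2 - 4))/(2*(2 - 4)))) = (-11*16)/(((3/2)*(-1 - 1*(-4)*(-2))/(-2))) = -176*(-4/(3*(-1 - 8))) = -176/((3/2)*(-1/2)*(-9)) = -176/27/4 = -176*4/27 = -704/27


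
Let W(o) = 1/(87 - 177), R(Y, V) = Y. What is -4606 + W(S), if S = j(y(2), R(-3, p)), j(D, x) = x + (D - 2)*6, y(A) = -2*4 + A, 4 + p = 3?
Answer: -414541/90 ≈ -4606.0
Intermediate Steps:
p = -1 (p = -4 + 3 = -1)
y(A) = -8 + A
j(D, x) = -12 + x + 6*D (j(D, x) = x + (-2 + D)*6 = x + (-12 + 6*D) = -12 + x + 6*D)
S = -51 (S = -12 - 3 + 6*(-8 + 2) = -12 - 3 + 6*(-6) = -12 - 3 - 36 = -51)
W(o) = -1/90 (W(o) = 1/(-90) = -1/90)
-4606 + W(S) = -4606 - 1/90 = -414541/90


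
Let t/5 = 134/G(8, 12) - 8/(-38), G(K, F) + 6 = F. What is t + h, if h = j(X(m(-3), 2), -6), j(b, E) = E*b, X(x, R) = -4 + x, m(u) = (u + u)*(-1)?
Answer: 5741/57 ≈ 100.72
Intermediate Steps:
m(u) = -2*u (m(u) = (2*u)*(-1) = -2*u)
G(K, F) = -6 + F
h = -12 (h = -6*(-4 - 2*(-3)) = -6*(-4 + 6) = -6*2 = -12)
t = 6425/57 (t = 5*(134/(-6 + 12) - 8/(-38)) = 5*(134/6 - 8*(-1/38)) = 5*(134*(1/6) + 4/19) = 5*(67/3 + 4/19) = 5*(1285/57) = 6425/57 ≈ 112.72)
t + h = 6425/57 - 12 = 5741/57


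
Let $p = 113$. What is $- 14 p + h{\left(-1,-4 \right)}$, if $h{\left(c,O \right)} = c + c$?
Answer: $-1584$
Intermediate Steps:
$h{\left(c,O \right)} = 2 c$
$- 14 p + h{\left(-1,-4 \right)} = \left(-14\right) 113 + 2 \left(-1\right) = -1582 - 2 = -1584$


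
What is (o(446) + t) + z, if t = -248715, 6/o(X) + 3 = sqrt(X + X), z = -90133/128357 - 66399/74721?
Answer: -702112011713938169/2822940226517 + 12*sqrt(223)/883 ≈ -2.4872e+5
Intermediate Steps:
z = -5085868112/3196987799 (z = -90133*1/128357 - 66399*1/74721 = -90133/128357 - 22133/24907 = -5085868112/3196987799 ≈ -1.5908)
o(X) = 6/(-3 + sqrt(2)*sqrt(X)) (o(X) = 6/(-3 + sqrt(X + X)) = 6/(-3 + sqrt(2*X)) = 6/(-3 + sqrt(2)*sqrt(X)))
(o(446) + t) + z = (6/(-3 + sqrt(2)*sqrt(446)) - 248715) - 5085868112/3196987799 = (6/(-3 + 2*sqrt(223)) - 248715) - 5085868112/3196987799 = (-248715 + 6/(-3 + 2*sqrt(223))) - 5085868112/3196987799 = -795143906296397/3196987799 + 6/(-3 + 2*sqrt(223))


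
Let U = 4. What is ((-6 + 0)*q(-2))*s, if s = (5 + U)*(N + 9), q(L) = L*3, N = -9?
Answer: 0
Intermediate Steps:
q(L) = 3*L
s = 0 (s = (5 + 4)*(-9 + 9) = 9*0 = 0)
((-6 + 0)*q(-2))*s = ((-6 + 0)*(3*(-2)))*0 = -6*(-6)*0 = 36*0 = 0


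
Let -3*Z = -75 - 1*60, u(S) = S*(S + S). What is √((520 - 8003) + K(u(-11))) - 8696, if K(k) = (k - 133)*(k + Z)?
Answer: -8696 + 10*√238 ≈ -8541.7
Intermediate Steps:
u(S) = 2*S² (u(S) = S*(2*S) = 2*S²)
Z = 45 (Z = -(-75 - 1*60)/3 = -(-75 - 60)/3 = -⅓*(-135) = 45)
K(k) = (-133 + k)*(45 + k) (K(k) = (k - 133)*(k + 45) = (-133 + k)*(45 + k))
√((520 - 8003) + K(u(-11))) - 8696 = √((520 - 8003) + (-5985 + (2*(-11)²)² - 176*(-11)²)) - 8696 = √(-7483 + (-5985 + (2*121)² - 176*121)) - 8696 = √(-7483 + (-5985 + 242² - 88*242)) - 8696 = √(-7483 + (-5985 + 58564 - 21296)) - 8696 = √(-7483 + 31283) - 8696 = √23800 - 8696 = 10*√238 - 8696 = -8696 + 10*√238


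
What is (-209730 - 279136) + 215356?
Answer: -273510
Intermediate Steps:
(-209730 - 279136) + 215356 = -488866 + 215356 = -273510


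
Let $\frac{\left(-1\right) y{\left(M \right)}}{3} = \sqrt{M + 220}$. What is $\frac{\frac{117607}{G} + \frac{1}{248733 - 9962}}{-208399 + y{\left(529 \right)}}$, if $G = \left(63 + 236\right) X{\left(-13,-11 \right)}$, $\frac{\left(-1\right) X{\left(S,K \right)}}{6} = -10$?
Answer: $- \frac{450160418562451}{14310402815513110800} + \frac{2160089149 \sqrt{749}}{4770134271837703600} \approx -3.1444 \cdot 10^{-5}$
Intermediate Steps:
$X{\left(S,K \right)} = 60$ ($X{\left(S,K \right)} = \left(-6\right) \left(-10\right) = 60$)
$y{\left(M \right)} = - 3 \sqrt{220 + M}$ ($y{\left(M \right)} = - 3 \sqrt{M + 220} = - 3 \sqrt{220 + M}$)
$G = 17940$ ($G = \left(63 + 236\right) 60 = 299 \cdot 60 = 17940$)
$\frac{\frac{117607}{G} + \frac{1}{248733 - 9962}}{-208399 + y{\left(529 \right)}} = \frac{\frac{117607}{17940} + \frac{1}{248733 - 9962}}{-208399 - 3 \sqrt{220 + 529}} = \frac{117607 \cdot \frac{1}{17940} + \frac{1}{238771}}{-208399 - 3 \sqrt{749}} = \frac{\frac{117607}{17940} + \frac{1}{238771}}{-208399 - 3 \sqrt{749}} = \frac{2160089149}{329503980 \left(-208399 - 3 \sqrt{749}\right)}$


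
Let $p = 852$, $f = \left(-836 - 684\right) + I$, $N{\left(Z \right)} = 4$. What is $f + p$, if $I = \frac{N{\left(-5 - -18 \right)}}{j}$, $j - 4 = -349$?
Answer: $- \frac{230464}{345} \approx -668.01$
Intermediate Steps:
$j = -345$ ($j = 4 - 349 = -345$)
$I = - \frac{4}{345}$ ($I = \frac{4}{-345} = 4 \left(- \frac{1}{345}\right) = - \frac{4}{345} \approx -0.011594$)
$f = - \frac{524404}{345}$ ($f = \left(-836 - 684\right) - \frac{4}{345} = -1520 - \frac{4}{345} = - \frac{524404}{345} \approx -1520.0$)
$f + p = - \frac{524404}{345} + 852 = - \frac{230464}{345}$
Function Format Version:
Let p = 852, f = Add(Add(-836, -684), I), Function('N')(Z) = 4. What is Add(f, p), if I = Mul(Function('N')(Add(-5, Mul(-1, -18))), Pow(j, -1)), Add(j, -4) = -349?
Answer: Rational(-230464, 345) ≈ -668.01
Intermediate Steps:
j = -345 (j = Add(4, -349) = -345)
I = Rational(-4, 345) (I = Mul(4, Pow(-345, -1)) = Mul(4, Rational(-1, 345)) = Rational(-4, 345) ≈ -0.011594)
f = Rational(-524404, 345) (f = Add(Add(-836, -684), Rational(-4, 345)) = Add(-1520, Rational(-4, 345)) = Rational(-524404, 345) ≈ -1520.0)
Add(f, p) = Add(Rational(-524404, 345), 852) = Rational(-230464, 345)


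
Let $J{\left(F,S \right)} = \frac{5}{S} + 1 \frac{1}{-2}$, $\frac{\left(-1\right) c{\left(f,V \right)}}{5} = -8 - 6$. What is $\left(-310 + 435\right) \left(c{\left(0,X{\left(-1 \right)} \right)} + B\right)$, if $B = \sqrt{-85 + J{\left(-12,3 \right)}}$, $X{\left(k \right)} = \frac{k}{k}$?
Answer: $8750 + \frac{125 i \sqrt{3018}}{6} \approx 8750.0 + 1144.5 i$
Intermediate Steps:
$X{\left(k \right)} = 1$
$c{\left(f,V \right)} = 70$ ($c{\left(f,V \right)} = - 5 \left(-8 - 6\right) = \left(-5\right) \left(-14\right) = 70$)
$J{\left(F,S \right)} = - \frac{1}{2} + \frac{5}{S}$ ($J{\left(F,S \right)} = \frac{5}{S} + 1 \left(- \frac{1}{2}\right) = \frac{5}{S} - \frac{1}{2} = - \frac{1}{2} + \frac{5}{S}$)
$B = \frac{i \sqrt{3018}}{6}$ ($B = \sqrt{-85 + \frac{10 - 3}{2 \cdot 3}} = \sqrt{-85 + \frac{1}{2} \cdot \frac{1}{3} \left(10 - 3\right)} = \sqrt{-85 + \frac{1}{2} \cdot \frac{1}{3} \cdot 7} = \sqrt{-85 + \frac{7}{6}} = \sqrt{- \frac{503}{6}} = \frac{i \sqrt{3018}}{6} \approx 9.1561 i$)
$\left(-310 + 435\right) \left(c{\left(0,X{\left(-1 \right)} \right)} + B\right) = \left(-310 + 435\right) \left(70 + \frac{i \sqrt{3018}}{6}\right) = 125 \left(70 + \frac{i \sqrt{3018}}{6}\right) = 8750 + \frac{125 i \sqrt{3018}}{6}$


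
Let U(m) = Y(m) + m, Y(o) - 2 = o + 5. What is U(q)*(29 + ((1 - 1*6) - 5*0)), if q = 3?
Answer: 312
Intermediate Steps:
Y(o) = 7 + o (Y(o) = 2 + (o + 5) = 2 + (5 + o) = 7 + o)
U(m) = 7 + 2*m (U(m) = (7 + m) + m = 7 + 2*m)
U(q)*(29 + ((1 - 1*6) - 5*0)) = (7 + 2*3)*(29 + ((1 - 1*6) - 5*0)) = (7 + 6)*(29 + ((1 - 6) + 0)) = 13*(29 + (-5 + 0)) = 13*(29 - 5) = 13*24 = 312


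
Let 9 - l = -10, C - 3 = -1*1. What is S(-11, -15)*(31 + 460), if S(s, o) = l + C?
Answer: 10311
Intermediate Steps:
C = 2 (C = 3 - 1*1 = 3 - 1 = 2)
l = 19 (l = 9 - 1*(-10) = 9 + 10 = 19)
S(s, o) = 21 (S(s, o) = 19 + 2 = 21)
S(-11, -15)*(31 + 460) = 21*(31 + 460) = 21*491 = 10311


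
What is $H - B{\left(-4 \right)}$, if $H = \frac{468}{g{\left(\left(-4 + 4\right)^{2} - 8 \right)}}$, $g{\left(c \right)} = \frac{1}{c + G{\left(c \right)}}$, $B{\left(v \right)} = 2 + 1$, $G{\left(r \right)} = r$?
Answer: $-7491$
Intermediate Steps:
$B{\left(v \right)} = 3$
$g{\left(c \right)} = \frac{1}{2 c}$ ($g{\left(c \right)} = \frac{1}{c + c} = \frac{1}{2 c}$)
$H = -7488$ ($H = \frac{468}{\frac{1}{2} \frac{1}{\left(-4 + 4\right)^{2} - 8}} = \frac{468}{\frac{1}{2} \frac{1}{0^{2} - 8}} = \frac{468}{\frac{1}{2} \frac{1}{0 - 8}} = \frac{468}{\frac{1}{2} \frac{1}{-8}} = \frac{468}{\frac{1}{2} \left(- \frac{1}{8}\right)} = \frac{468}{- \frac{1}{16}} = 468 \left(-16\right) = -7488$)
$H - B{\left(-4 \right)} = -7488 - 3 = -7491$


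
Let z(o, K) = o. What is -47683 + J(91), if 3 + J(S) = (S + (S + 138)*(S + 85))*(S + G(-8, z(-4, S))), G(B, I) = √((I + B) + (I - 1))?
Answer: 3628259 + 40395*I*√17 ≈ 3.6283e+6 + 1.6655e+5*I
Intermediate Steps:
G(B, I) = √(-1 + B + 2*I) (G(B, I) = √((B + I) + (-1 + I)) = √(-1 + B + 2*I))
J(S) = -3 + (S + I*√17)*(S + (85 + S)*(138 + S)) (J(S) = -3 + (S + (S + 138)*(S + 85))*(S + √(-1 - 8 + 2*(-4))) = -3 + (S + (138 + S)*(85 + S))*(S + √(-1 - 8 - 8)) = -3 + (S + (85 + S)*(138 + S))*(S + √(-17)) = -3 + (S + (85 + S)*(138 + S))*(S + I*√17) = -3 + (S + I*√17)*(S + (85 + S)*(138 + S)))
-47683 + J(91) = -47683 + (-3 + 91³ + 224*91² + 11730*91 + 11730*I*√17 + I*√17*91² + 224*I*91*√17) = -47683 + (-3 + 753571 + 224*8281 + 1067430 + 11730*I*√17 + I*√17*8281 + 20384*I*√17) = -47683 + (-3 + 753571 + 1854944 + 1067430 + 11730*I*√17 + 8281*I*√17 + 20384*I*√17) = -47683 + (3675942 + 40395*I*√17) = 3628259 + 40395*I*√17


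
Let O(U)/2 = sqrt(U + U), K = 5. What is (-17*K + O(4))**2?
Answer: 7257 - 680*sqrt(2) ≈ 6295.3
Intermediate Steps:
O(U) = 2*sqrt(2)*sqrt(U) (O(U) = 2*sqrt(U + U) = 2*sqrt(2*U) = 2*(sqrt(2)*sqrt(U)) = 2*sqrt(2)*sqrt(U))
(-17*K + O(4))**2 = (-17*5 + 2*sqrt(2)*sqrt(4))**2 = (-85 + 2*sqrt(2)*2)**2 = (-85 + 4*sqrt(2))**2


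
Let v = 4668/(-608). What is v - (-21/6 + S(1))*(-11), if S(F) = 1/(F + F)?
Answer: -6183/152 ≈ -40.678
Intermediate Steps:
S(F) = 1/(2*F)
v = -1167/152 (v = 4668*(-1/608) = -1167/152 ≈ -7.6776)
v - (-21/6 + S(1))*(-11) = -1167/152 - (-21/6 + (½)/1)*(-11) = -1167/152 - (-21*⅙ + (½)*1)*(-11) = -1167/152 - (-7/2 + ½)*(-11) = -1167/152 - (-3)*(-11) = -1167/152 - 1*33 = -1167/152 - 33 = -6183/152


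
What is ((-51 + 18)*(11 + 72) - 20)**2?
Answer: 7612081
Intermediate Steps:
((-51 + 18)*(11 + 72) - 20)**2 = (-33*83 - 20)**2 = (-2739 - 20)**2 = (-2759)**2 = 7612081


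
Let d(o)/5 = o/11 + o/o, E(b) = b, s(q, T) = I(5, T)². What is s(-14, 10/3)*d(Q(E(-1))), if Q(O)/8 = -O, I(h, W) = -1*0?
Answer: 0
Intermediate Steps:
I(h, W) = 0
s(q, T) = 0 (s(q, T) = 0² = 0)
Q(O) = -8*O (Q(O) = 8*(-O) = -8*O)
d(o) = 5 + 5*o/11 (d(o) = 5*(o/11 + o/o) = 5*(o*(1/11) + 1) = 5*(o/11 + 1) = 5*(1 + o/11) = 5 + 5*o/11)
s(-14, 10/3)*d(Q(E(-1))) = 0*(5 + 5*(-8*(-1))/11) = 0*(5 + (5/11)*8) = 0*(5 + 40/11) = 0*(95/11) = 0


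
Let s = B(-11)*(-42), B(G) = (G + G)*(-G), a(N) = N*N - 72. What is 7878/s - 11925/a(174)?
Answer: 1080939/2842532 ≈ 0.38027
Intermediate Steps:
a(N) = -72 + N**2 (a(N) = N**2 - 72 = -72 + N**2)
B(G) = -2*G**2 (B(G) = (2*G)*(-G) = -2*G**2)
s = 10164 (s = -2*(-11)**2*(-42) = -2*121*(-42) = -242*(-42) = 10164)
7878/s - 11925/a(174) = 7878/10164 - 11925/(-72 + 174**2) = 7878*(1/10164) - 11925/(-72 + 30276) = 1313/1694 - 11925/30204 = 1313/1694 - 11925*1/30204 = 1313/1694 - 1325/3356 = 1080939/2842532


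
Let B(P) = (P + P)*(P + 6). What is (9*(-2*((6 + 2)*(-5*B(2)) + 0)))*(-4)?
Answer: -92160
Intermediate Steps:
B(P) = 2*P*(6 + P) (B(P) = (2*P)*(6 + P) = 2*P*(6 + P))
(9*(-2*((6 + 2)*(-5*B(2)) + 0)))*(-4) = (9*(-2*((6 + 2)*(-10*2*(6 + 2)) + 0)))*(-4) = (9*(-2*(8*(-10*2*8) + 0)))*(-4) = (9*(-2*(8*(-5*32) + 0)))*(-4) = (9*(-2*(8*(-160) + 0)))*(-4) = (9*(-2*(-1280 + 0)))*(-4) = (9*(-2*(-1280)))*(-4) = (9*2560)*(-4) = 23040*(-4) = -92160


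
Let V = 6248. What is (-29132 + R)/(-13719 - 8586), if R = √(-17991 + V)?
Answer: 29132/22305 - I*√11743/22305 ≈ 1.3061 - 0.0048583*I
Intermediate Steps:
R = I*√11743 (R = √(-17991 + 6248) = √(-11743) = I*√11743 ≈ 108.37*I)
(-29132 + R)/(-13719 - 8586) = (-29132 + I*√11743)/(-13719 - 8586) = (-29132 + I*√11743)/(-22305) = (-29132 + I*√11743)*(-1/22305) = 29132/22305 - I*√11743/22305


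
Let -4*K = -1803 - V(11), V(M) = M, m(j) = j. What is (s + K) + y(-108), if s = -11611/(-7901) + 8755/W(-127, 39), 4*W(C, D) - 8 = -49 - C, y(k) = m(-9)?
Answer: 579723093/679486 ≈ 853.18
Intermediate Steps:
y(k) = -9
W(C, D) = -41/4 - C/4 (W(C, D) = 2 + (-49 - C)/4 = 2 + (-49/4 - C/4) = -41/4 - C/4)
K = 907/2 (K = -(-1803 - 1*11)/4 = -(-1803 - 11)/4 = -1/4*(-1814) = 907/2 ≈ 453.50)
s = 138845783/339743 (s = -11611/(-7901) + 8755/(-41/4 - 1/4*(-127)) = -11611*(-1/7901) + 8755/(-41/4 + 127/4) = 11611/7901 + 8755/(43/2) = 11611/7901 + 8755*(2/43) = 11611/7901 + 17510/43 = 138845783/339743 ≈ 408.68)
(s + K) + y(-108) = (138845783/339743 + 907/2) - 9 = 585838467/679486 - 9 = 579723093/679486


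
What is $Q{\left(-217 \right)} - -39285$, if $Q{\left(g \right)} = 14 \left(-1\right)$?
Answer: $39271$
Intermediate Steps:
$Q{\left(g \right)} = -14$
$Q{\left(-217 \right)} - -39285 = -14 - -39285 = -14 + 39285 = 39271$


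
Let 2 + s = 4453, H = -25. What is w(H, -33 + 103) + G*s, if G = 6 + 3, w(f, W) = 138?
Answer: 40197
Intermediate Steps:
G = 9
s = 4451 (s = -2 + 4453 = 4451)
w(H, -33 + 103) + G*s = 138 + 9*4451 = 138 + 40059 = 40197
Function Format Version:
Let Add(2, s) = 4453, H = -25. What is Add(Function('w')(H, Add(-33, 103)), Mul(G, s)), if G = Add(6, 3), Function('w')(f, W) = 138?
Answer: 40197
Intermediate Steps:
G = 9
s = 4451 (s = Add(-2, 4453) = 4451)
Add(Function('w')(H, Add(-33, 103)), Mul(G, s)) = Add(138, Mul(9, 4451)) = Add(138, 40059) = 40197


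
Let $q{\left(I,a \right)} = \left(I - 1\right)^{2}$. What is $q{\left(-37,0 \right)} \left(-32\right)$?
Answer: $-46208$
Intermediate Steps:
$q{\left(I,a \right)} = \left(-1 + I\right)^{2}$
$q{\left(-37,0 \right)} \left(-32\right) = \left(-1 - 37\right)^{2} \left(-32\right) = \left(-38\right)^{2} \left(-32\right) = 1444 \left(-32\right) = -46208$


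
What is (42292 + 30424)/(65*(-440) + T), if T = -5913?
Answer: -72716/34513 ≈ -2.1069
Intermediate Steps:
(42292 + 30424)/(65*(-440) + T) = (42292 + 30424)/(65*(-440) - 5913) = 72716/(-28600 - 5913) = 72716/(-34513) = 72716*(-1/34513) = -72716/34513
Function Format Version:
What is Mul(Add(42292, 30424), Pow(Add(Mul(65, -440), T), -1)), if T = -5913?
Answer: Rational(-72716, 34513) ≈ -2.1069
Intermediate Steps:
Mul(Add(42292, 30424), Pow(Add(Mul(65, -440), T), -1)) = Mul(Add(42292, 30424), Pow(Add(Mul(65, -440), -5913), -1)) = Mul(72716, Pow(Add(-28600, -5913), -1)) = Mul(72716, Pow(-34513, -1)) = Mul(72716, Rational(-1, 34513)) = Rational(-72716, 34513)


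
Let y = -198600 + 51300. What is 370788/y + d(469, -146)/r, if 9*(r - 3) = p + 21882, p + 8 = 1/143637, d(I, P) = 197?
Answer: -94075832267987/38614620588950 ≈ -2.4363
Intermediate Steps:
p = -1149095/143637 (p = -8 + 1/143637 = -1149095/143637 ≈ -8.0000)
r = 3145793938/1292733 (r = 3 + (-1149095/143637 + 21882)/9 = 3 + (⅑)*(3141915739/143637) = 3 + 3141915739/1292733 = 3145793938/1292733 ≈ 2433.4)
y = -147300
370788/y + d(469, -146)/r = 370788/(-147300) + 197/(3145793938/1292733) = 370788*(-1/147300) + 197*(1292733/3145793938) = -30899/12275 + 254668401/3145793938 = -94075832267987/38614620588950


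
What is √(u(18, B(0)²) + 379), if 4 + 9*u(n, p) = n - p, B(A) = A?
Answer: 5*√137/3 ≈ 19.508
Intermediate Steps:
u(n, p) = -4/9 - p/9 + n/9 (u(n, p) = -4/9 + (n - p)/9 = -4/9 + (-p/9 + n/9) = -4/9 - p/9 + n/9)
√(u(18, B(0)²) + 379) = √((-4/9 - ⅑*0² + (⅑)*18) + 379) = √((-4/9 - ⅑*0 + 2) + 379) = √((-4/9 + 0 + 2) + 379) = √(14/9 + 379) = √(3425/9) = 5*√137/3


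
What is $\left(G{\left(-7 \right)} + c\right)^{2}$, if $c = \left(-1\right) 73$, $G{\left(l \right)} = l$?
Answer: $6400$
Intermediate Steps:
$c = -73$
$\left(G{\left(-7 \right)} + c\right)^{2} = \left(-7 - 73\right)^{2} = \left(-80\right)^{2} = 6400$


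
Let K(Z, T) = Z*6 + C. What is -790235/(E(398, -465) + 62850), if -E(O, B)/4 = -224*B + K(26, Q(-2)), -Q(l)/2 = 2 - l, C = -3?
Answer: 790235/354402 ≈ 2.2298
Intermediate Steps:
Q(l) = -4 + 2*l (Q(l) = -2*(2 - l) = -4 + 2*l)
K(Z, T) = -3 + 6*Z (K(Z, T) = Z*6 - 3 = 6*Z - 3 = -3 + 6*Z)
E(O, B) = -612 + 896*B (E(O, B) = -4*(-224*B + (-3 + 6*26)) = -4*(-224*B + (-3 + 156)) = -4*(-224*B + 153) = -4*(153 - 224*B) = -612 + 896*B)
-790235/(E(398, -465) + 62850) = -790235/((-612 + 896*(-465)) + 62850) = -790235/((-612 - 416640) + 62850) = -790235/(-417252 + 62850) = -790235/(-354402) = -790235*(-1/354402) = 790235/354402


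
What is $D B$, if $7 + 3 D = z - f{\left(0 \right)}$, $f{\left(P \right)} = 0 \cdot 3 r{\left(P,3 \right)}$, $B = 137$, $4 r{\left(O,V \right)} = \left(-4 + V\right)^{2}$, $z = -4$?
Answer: $- \frac{1507}{3} \approx -502.33$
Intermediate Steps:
$r{\left(O,V \right)} = \frac{\left(-4 + V\right)^{2}}{4}$
$f{\left(P \right)} = 0$ ($f{\left(P \right)} = 0 \cdot 3 \frac{\left(-4 + 3\right)^{2}}{4} = 0 \frac{\left(-1\right)^{2}}{4} = 0 \cdot \frac{1}{4} \cdot 1 = 0 \cdot \frac{1}{4} = 0$)
$D = - \frac{11}{3}$ ($D = - \frac{7}{3} + \frac{-4 - 0}{3} = - \frac{7}{3} + \frac{-4 + 0}{3} = - \frac{7}{3} + \frac{1}{3} \left(-4\right) = - \frac{7}{3} - \frac{4}{3} = - \frac{11}{3} \approx -3.6667$)
$D B = \left(- \frac{11}{3}\right) 137 = - \frac{1507}{3}$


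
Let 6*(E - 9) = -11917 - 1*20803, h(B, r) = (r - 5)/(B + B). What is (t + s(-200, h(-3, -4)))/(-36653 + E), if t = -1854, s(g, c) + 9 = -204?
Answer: 6201/126292 ≈ 0.049101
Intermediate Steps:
h(B, r) = (-5 + r)/(2*B) (h(B, r) = (-5 + r)/((2*B)) = (-5 + r)*(1/(2*B)) = (-5 + r)/(2*B))
s(g, c) = -213 (s(g, c) = -9 - 204 = -213)
E = -16333/3 (E = 9 + (-11917 - 1*20803)/6 = 9 + (-11917 - 20803)/6 = 9 + (⅙)*(-32720) = 9 - 16360/3 = -16333/3 ≈ -5444.3)
(t + s(-200, h(-3, -4)))/(-36653 + E) = (-1854 - 213)/(-36653 - 16333/3) = -2067/(-126292/3) = -2067*(-3/126292) = 6201/126292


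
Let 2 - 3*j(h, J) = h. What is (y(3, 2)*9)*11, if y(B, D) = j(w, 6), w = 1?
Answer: 33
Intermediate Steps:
j(h, J) = ⅔ - h/3
y(B, D) = ⅓ (y(B, D) = ⅔ - ⅓*1 = ⅔ - ⅓ = ⅓)
(y(3, 2)*9)*11 = ((⅓)*9)*11 = 3*11 = 33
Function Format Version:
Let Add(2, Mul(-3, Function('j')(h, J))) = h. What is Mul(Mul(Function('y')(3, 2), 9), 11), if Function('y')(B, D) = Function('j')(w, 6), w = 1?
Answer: 33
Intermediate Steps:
Function('j')(h, J) = Add(Rational(2, 3), Mul(Rational(-1, 3), h))
Function('y')(B, D) = Rational(1, 3) (Function('y')(B, D) = Add(Rational(2, 3), Mul(Rational(-1, 3), 1)) = Add(Rational(2, 3), Rational(-1, 3)) = Rational(1, 3))
Mul(Mul(Function('y')(3, 2), 9), 11) = Mul(Mul(Rational(1, 3), 9), 11) = Mul(3, 11) = 33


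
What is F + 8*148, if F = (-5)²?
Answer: 1209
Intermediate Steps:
F = 25
F + 8*148 = 25 + 8*148 = 25 + 1184 = 1209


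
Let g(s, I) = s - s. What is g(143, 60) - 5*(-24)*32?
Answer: 3840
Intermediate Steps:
g(s, I) = 0
g(143, 60) - 5*(-24)*32 = 0 - 5*(-24)*32 = 0 + 120*32 = 0 + 3840 = 3840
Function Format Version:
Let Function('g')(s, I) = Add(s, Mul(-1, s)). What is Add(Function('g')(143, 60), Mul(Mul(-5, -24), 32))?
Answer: 3840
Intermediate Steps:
Function('g')(s, I) = 0
Add(Function('g')(143, 60), Mul(Mul(-5, -24), 32)) = Add(0, Mul(Mul(-5, -24), 32)) = Add(0, Mul(120, 32)) = Add(0, 3840) = 3840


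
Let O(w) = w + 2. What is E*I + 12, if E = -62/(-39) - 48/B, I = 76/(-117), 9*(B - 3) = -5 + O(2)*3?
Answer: 1490972/77571 ≈ 19.221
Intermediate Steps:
O(w) = 2 + w
B = 34/9 (B = 3 + (-5 + (2 + 2)*3)/9 = 3 + (-5 + 4*3)/9 = 3 + (-5 + 12)/9 = 3 + (1/9)*7 = 3 + 7/9 = 34/9 ≈ 3.7778)
I = -76/117 (I = 76*(-1/117) = -76/117 ≈ -0.64957)
E = -7370/663 (E = -62/(-39) - 48/34/9 = -62*(-1/39) - 48*9/34 = 62/39 - 216/17 = -7370/663 ≈ -11.116)
E*I + 12 = -7370/663*(-76/117) + 12 = 560120/77571 + 12 = 1490972/77571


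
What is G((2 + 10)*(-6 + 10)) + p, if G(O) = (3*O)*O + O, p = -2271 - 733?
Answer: 3956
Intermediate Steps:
p = -3004
G(O) = O + 3*O**2 (G(O) = 3*O**2 + O = O + 3*O**2)
G((2 + 10)*(-6 + 10)) + p = ((2 + 10)*(-6 + 10))*(1 + 3*((2 + 10)*(-6 + 10))) - 3004 = (12*4)*(1 + 3*(12*4)) - 3004 = 48*(1 + 3*48) - 3004 = 48*(1 + 144) - 3004 = 48*145 - 3004 = 6960 - 3004 = 3956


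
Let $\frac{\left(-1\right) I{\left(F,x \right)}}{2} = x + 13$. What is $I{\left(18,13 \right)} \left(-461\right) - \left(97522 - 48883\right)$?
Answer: $-24667$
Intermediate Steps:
$I{\left(F,x \right)} = -26 - 2 x$ ($I{\left(F,x \right)} = - 2 \left(x + 13\right) = - 2 \left(13 + x\right) = -26 - 2 x$)
$I{\left(18,13 \right)} \left(-461\right) - \left(97522 - 48883\right) = \left(-26 - 26\right) \left(-461\right) - \left(97522 - 48883\right) = \left(-26 - 26\right) \left(-461\right) - 48639 = \left(-52\right) \left(-461\right) - 48639 = 23972 - 48639 = -24667$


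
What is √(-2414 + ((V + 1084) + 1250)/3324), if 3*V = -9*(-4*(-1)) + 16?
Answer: I*√6666123002/1662 ≈ 49.125*I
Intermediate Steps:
V = -20/3 (V = (-9*(-4*(-1)) + 16)/3 = (-36 + 16)/3 = (⅓)*(-20) = -20/3 ≈ -6.6667)
√(-2414 + ((V + 1084) + 1250)/3324) = √(-2414 + ((-20/3 + 1084) + 1250)/3324) = √(-2414 + (3232/3 + 1250)*(1/3324)) = √(-2414 + (6982/3)*(1/3324)) = √(-2414 + 3491/4986) = √(-12032713/4986) = I*√6666123002/1662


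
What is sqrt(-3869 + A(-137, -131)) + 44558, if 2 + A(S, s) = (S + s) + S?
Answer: 44558 + 2*I*sqrt(1069) ≈ 44558.0 + 65.391*I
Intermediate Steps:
A(S, s) = -2 + s + 2*S (A(S, s) = -2 + ((S + s) + S) = -2 + (s + 2*S) = -2 + s + 2*S)
sqrt(-3869 + A(-137, -131)) + 44558 = sqrt(-3869 + (-2 - 131 + 2*(-137))) + 44558 = sqrt(-3869 + (-2 - 131 - 274)) + 44558 = sqrt(-3869 - 407) + 44558 = sqrt(-4276) + 44558 = 2*I*sqrt(1069) + 44558 = 44558 + 2*I*sqrt(1069)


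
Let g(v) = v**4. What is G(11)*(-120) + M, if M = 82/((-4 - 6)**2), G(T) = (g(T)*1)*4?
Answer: -351383959/50 ≈ -7.0277e+6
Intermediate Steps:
G(T) = 4*T**4 (G(T) = (T**4*1)*4 = T**4*4 = 4*T**4)
M = 41/50 (M = 82/((-10)**2) = 82/100 = 82*(1/100) = 41/50 ≈ 0.82000)
G(11)*(-120) + M = (4*11**4)*(-120) + 41/50 = (4*14641)*(-120) + 41/50 = 58564*(-120) + 41/50 = -7027680 + 41/50 = -351383959/50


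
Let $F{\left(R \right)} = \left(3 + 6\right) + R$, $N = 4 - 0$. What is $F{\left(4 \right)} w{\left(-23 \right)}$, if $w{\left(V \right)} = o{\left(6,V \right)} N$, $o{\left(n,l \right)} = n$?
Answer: $312$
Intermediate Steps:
$N = 4$ ($N = 4 + 0 = 4$)
$F{\left(R \right)} = 9 + R$
$w{\left(V \right)} = 24$ ($w{\left(V \right)} = 6 \cdot 4 = 24$)
$F{\left(4 \right)} w{\left(-23 \right)} = \left(9 + 4\right) 24 = 13 \cdot 24 = 312$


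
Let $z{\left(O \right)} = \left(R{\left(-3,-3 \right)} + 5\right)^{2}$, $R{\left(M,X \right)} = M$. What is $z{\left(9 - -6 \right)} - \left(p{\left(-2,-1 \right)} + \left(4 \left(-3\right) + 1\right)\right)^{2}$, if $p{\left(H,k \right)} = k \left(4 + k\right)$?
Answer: $-192$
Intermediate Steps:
$z{\left(O \right)} = 4$ ($z{\left(O \right)} = \left(-3 + 5\right)^{2} = 2^{2} = 4$)
$z{\left(9 - -6 \right)} - \left(p{\left(-2,-1 \right)} + \left(4 \left(-3\right) + 1\right)\right)^{2} = 4 - \left(- (4 - 1) + \left(4 \left(-3\right) + 1\right)\right)^{2} = 4 - \left(\left(-1\right) 3 + \left(-12 + 1\right)\right)^{2} = 4 - \left(-3 - 11\right)^{2} = 4 - \left(-14\right)^{2} = 4 - 196 = -192$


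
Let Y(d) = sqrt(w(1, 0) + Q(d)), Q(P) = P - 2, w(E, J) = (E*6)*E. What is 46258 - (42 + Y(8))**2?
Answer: 44482 - 168*sqrt(3) ≈ 44191.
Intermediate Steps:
w(E, J) = 6*E**2 (w(E, J) = (6*E)*E = 6*E**2)
Q(P) = -2 + P
Y(d) = sqrt(4 + d) (Y(d) = sqrt(6*1**2 + (-2 + d)) = sqrt(6*1 + (-2 + d)) = sqrt(6 + (-2 + d)) = sqrt(4 + d))
46258 - (42 + Y(8))**2 = 46258 - (42 + sqrt(4 + 8))**2 = 46258 - (42 + sqrt(12))**2 = 46258 - (42 + 2*sqrt(3))**2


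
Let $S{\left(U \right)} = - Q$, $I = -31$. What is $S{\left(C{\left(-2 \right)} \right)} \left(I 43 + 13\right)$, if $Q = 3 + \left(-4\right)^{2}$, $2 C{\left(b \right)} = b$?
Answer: $25080$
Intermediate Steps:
$C{\left(b \right)} = \frac{b}{2}$
$Q = 19$ ($Q = 3 + 16 = 19$)
$S{\left(U \right)} = -19$ ($S{\left(U \right)} = \left(-1\right) 19 = -19$)
$S{\left(C{\left(-2 \right)} \right)} \left(I 43 + 13\right) = - 19 \left(\left(-31\right) 43 + 13\right) = - 19 \left(-1333 + 13\right) = \left(-19\right) \left(-1320\right) = 25080$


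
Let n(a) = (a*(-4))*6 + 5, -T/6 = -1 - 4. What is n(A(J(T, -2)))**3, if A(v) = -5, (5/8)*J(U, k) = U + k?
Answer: 1953125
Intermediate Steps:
T = 30 (T = -6*(-1 - 4) = -6*(-5) = 30)
J(U, k) = 8*U/5 + 8*k/5 (J(U, k) = 8*(U + k)/5 = 8*U/5 + 8*k/5)
n(a) = 5 - 24*a (n(a) = -4*a*6 + 5 = -24*a + 5 = 5 - 24*a)
n(A(J(T, -2)))**3 = (5 - 24*(-5))**3 = (5 + 120)**3 = 125**3 = 1953125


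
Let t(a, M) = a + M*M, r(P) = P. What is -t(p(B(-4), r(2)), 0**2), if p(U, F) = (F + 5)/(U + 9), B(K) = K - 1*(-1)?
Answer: -7/6 ≈ -1.1667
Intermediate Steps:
B(K) = 1 + K (B(K) = K + 1 = 1 + K)
p(U, F) = (5 + F)/(9 + U)
t(a, M) = a + M**2
-t(p(B(-4), r(2)), 0**2) = -((5 + 2)/(9 + (1 - 4)) + (0**2)**2) = -(7/(9 - 3) + 0**2) = -(7/6 + 0) = -1*7/6 = -7/6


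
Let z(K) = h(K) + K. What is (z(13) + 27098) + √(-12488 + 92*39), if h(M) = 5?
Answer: 27116 + 10*I*√89 ≈ 27116.0 + 94.34*I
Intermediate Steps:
z(K) = 5 + K
(z(13) + 27098) + √(-12488 + 92*39) = ((5 + 13) + 27098) + √(-12488 + 92*39) = (18 + 27098) + √(-12488 + 3588) = 27116 + √(-8900) = 27116 + 10*I*√89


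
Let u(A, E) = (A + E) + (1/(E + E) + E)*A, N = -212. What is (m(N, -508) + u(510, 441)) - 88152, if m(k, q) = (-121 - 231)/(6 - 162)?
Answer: 263167316/1911 ≈ 1.3771e+5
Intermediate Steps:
m(k, q) = 88/39 (m(k, q) = -352/(-156) = -352*(-1/156) = 88/39)
u(A, E) = A + E + A*(E + 1/(2*E)) (u(A, E) = (A + E) + (1/(2*E) + E)*A = (A + E) + (E + 1/(2*E))*A = (A + E) + A*(E + 1/(2*E)) = A + E + A*(E + 1/(2*E)))
(m(N, -508) + u(510, 441)) - 88152 = (88/39 + (510 + 441 + 510*441 + (½)*510/441)) - 88152 = (88/39 + (510 + 441 + 224910 + (½)*510*(1/441))) - 88152 = (88/39 + (510 + 441 + 224910 + 85/147)) - 88152 = (88/39 + 33201652/147) - 88152 = 431625788/1911 - 88152 = 263167316/1911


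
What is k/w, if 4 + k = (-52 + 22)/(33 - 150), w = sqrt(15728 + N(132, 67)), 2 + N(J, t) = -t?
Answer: -146*sqrt(15659)/610701 ≈ -0.029916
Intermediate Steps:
N(J, t) = -2 - t
w = sqrt(15659) (w = sqrt(15728 + (-2 - 1*67)) = sqrt(15728 + (-2 - 67)) = sqrt(15728 - 69) = sqrt(15659) ≈ 125.14)
k = -146/39 (k = -4 + (-52 + 22)/(33 - 150) = -4 - 30/(-117) = -4 - 1/117*(-30) = -4 + 10/39 = -146/39 ≈ -3.7436)
k/w = -146*sqrt(15659)/15659/39 = -146*sqrt(15659)/610701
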